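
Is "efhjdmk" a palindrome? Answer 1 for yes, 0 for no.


Input: efhjdmk
Reversed: kmdjhfe
  Compare pos 0 ('e') with pos 6 ('k'): MISMATCH
  Compare pos 1 ('f') with pos 5 ('m'): MISMATCH
  Compare pos 2 ('h') with pos 4 ('d'): MISMATCH
Result: not a palindrome

0


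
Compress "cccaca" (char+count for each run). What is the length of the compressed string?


Input: cccaca
Runs:
  'c' x 3 => "c3"
  'a' x 1 => "a1"
  'c' x 1 => "c1"
  'a' x 1 => "a1"
Compressed: "c3a1c1a1"
Compressed length: 8

8


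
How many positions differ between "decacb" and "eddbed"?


Comparing "decacb" and "eddbed" position by position:
  Position 0: 'd' vs 'e' => DIFFER
  Position 1: 'e' vs 'd' => DIFFER
  Position 2: 'c' vs 'd' => DIFFER
  Position 3: 'a' vs 'b' => DIFFER
  Position 4: 'c' vs 'e' => DIFFER
  Position 5: 'b' vs 'd' => DIFFER
Positions that differ: 6

6


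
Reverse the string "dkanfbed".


Input: dkanfbed
Reading characters right to left:
  Position 7: 'd'
  Position 6: 'e'
  Position 5: 'b'
  Position 4: 'f'
  Position 3: 'n'
  Position 2: 'a'
  Position 1: 'k'
  Position 0: 'd'
Reversed: debfnakd

debfnakd


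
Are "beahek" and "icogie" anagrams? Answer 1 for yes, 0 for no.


Strings: "beahek", "icogie"
Sorted first:  abeehk
Sorted second: cegiio
Differ at position 0: 'a' vs 'c' => not anagrams

0


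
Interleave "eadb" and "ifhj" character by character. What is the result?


Interleaving "eadb" and "ifhj":
  Position 0: 'e' from first, 'i' from second => "ei"
  Position 1: 'a' from first, 'f' from second => "af"
  Position 2: 'd' from first, 'h' from second => "dh"
  Position 3: 'b' from first, 'j' from second => "bj"
Result: eiafdhbj

eiafdhbj


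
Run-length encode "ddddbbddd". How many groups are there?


Input: ddddbbddd
Scanning for consecutive runs:
  Group 1: 'd' x 4 (positions 0-3)
  Group 2: 'b' x 2 (positions 4-5)
  Group 3: 'd' x 3 (positions 6-8)
Total groups: 3

3


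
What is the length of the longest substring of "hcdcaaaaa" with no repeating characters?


Input: "hcdcaaaaa"
Sliding window (track last position of each char):
  Position 0 ('h'): window [0,0] length 1 -- new best
  Position 1 ('c'): window [0,1] length 2 -- new best
  Position 2 ('d'): window [0,2] length 3 -- new best
  Position 3 ('c'): repeat (last at 1), move window start to 2
  Position 3 ('c'): window [2,3] length 2
  Position 4 ('a'): window [2,4] length 3
  Position 5 ('a'): repeat (last at 4), move window start to 5
  Position 5 ('a'): window [5,5] length 1
  Position 6 ('a'): repeat (last at 5), move window start to 6
  Position 6 ('a'): window [6,6] length 1
  Position 7 ('a'): repeat (last at 6), move window start to 7
  Position 7 ('a'): window [7,7] length 1
  Position 8 ('a'): repeat (last at 7), move window start to 8
  Position 8 ('a'): window [8,8] length 1
Longest substring with no repeats: "hcd" with length 3

3


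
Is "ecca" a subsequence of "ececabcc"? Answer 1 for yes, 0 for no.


Check if "ecca" is a subsequence of "ececabcc"
Greedy scan:
  Position 0 ('e'): matches sub[0] = 'e'
  Position 1 ('c'): matches sub[1] = 'c'
  Position 2 ('e'): no match needed
  Position 3 ('c'): matches sub[2] = 'c'
  Position 4 ('a'): matches sub[3] = 'a'
  Position 5 ('b'): no match needed
  Position 6 ('c'): no match needed
  Position 7 ('c'): no match needed
All 4 characters matched => is a subsequence

1


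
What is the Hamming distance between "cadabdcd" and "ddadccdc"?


Comparing "cadabdcd" and "ddadccdc" position by position:
  Position 0: 'c' vs 'd' => differ
  Position 1: 'a' vs 'd' => differ
  Position 2: 'd' vs 'a' => differ
  Position 3: 'a' vs 'd' => differ
  Position 4: 'b' vs 'c' => differ
  Position 5: 'd' vs 'c' => differ
  Position 6: 'c' vs 'd' => differ
  Position 7: 'd' vs 'c' => differ
Total differences (Hamming distance): 8

8


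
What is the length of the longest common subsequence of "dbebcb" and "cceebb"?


LCS of "dbebcb" and "cceebb"
DP table:
           c    c    e    e    b    b
      0    0    0    0    0    0    0
  d   0    0    0    0    0    0    0
  b   0    0    0    0    0    1    1
  e   0    0    0    1    1    1    1
  b   0    0    0    1    1    2    2
  c   0    1    1    1    1    2    2
  b   0    1    1    1    1    2    3
LCS length = dp[6][6] = 3

3


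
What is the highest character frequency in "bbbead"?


Input: bbbead
Character counts:
  'a': 1
  'b': 3
  'd': 1
  'e': 1
Maximum frequency: 3

3


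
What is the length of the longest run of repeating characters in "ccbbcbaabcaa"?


Input: "ccbbcbaabcaa"
Scanning for longest run:
  Position 1 ('c'): continues run of 'c', length=2
  Position 2 ('b'): new char, reset run to 1
  Position 3 ('b'): continues run of 'b', length=2
  Position 4 ('c'): new char, reset run to 1
  Position 5 ('b'): new char, reset run to 1
  Position 6 ('a'): new char, reset run to 1
  Position 7 ('a'): continues run of 'a', length=2
  Position 8 ('b'): new char, reset run to 1
  Position 9 ('c'): new char, reset run to 1
  Position 10 ('a'): new char, reset run to 1
  Position 11 ('a'): continues run of 'a', length=2
Longest run: 'c' with length 2

2


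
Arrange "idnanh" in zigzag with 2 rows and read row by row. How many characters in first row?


Zigzag "idnanh" into 2 rows:
Placing characters:
  'i' => row 0
  'd' => row 1
  'n' => row 0
  'a' => row 1
  'n' => row 0
  'h' => row 1
Rows:
  Row 0: "inn"
  Row 1: "dah"
First row length: 3

3


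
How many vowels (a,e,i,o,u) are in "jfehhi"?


Input: jfehhi
Checking each character:
  'j' at position 0: consonant
  'f' at position 1: consonant
  'e' at position 2: vowel (running total: 1)
  'h' at position 3: consonant
  'h' at position 4: consonant
  'i' at position 5: vowel (running total: 2)
Total vowels: 2

2


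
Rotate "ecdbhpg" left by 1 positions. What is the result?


Input: "ecdbhpg", rotate left by 1
First 1 characters: "e"
Remaining characters: "cdbhpg"
Concatenate remaining + first: "cdbhpg" + "e" = "cdbhpge"

cdbhpge


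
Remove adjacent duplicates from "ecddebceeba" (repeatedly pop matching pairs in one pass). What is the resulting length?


Input: ecddebceeba
Stack-based adjacent duplicate removal:
  Read 'e': push. Stack: e
  Read 'c': push. Stack: ec
  Read 'd': push. Stack: ecd
  Read 'd': matches stack top 'd' => pop. Stack: ec
  Read 'e': push. Stack: ece
  Read 'b': push. Stack: eceb
  Read 'c': push. Stack: ecebc
  Read 'e': push. Stack: ecebce
  Read 'e': matches stack top 'e' => pop. Stack: ecebc
  Read 'b': push. Stack: ecebcb
  Read 'a': push. Stack: ecebcba
Final stack: "ecebcba" (length 7)

7


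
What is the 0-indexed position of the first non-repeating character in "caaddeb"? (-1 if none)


Input: caaddeb
Character frequencies:
  'a': 2
  'b': 1
  'c': 1
  'd': 2
  'e': 1
Scanning left to right for freq == 1:
  Position 0 ('c'): unique! => answer = 0

0


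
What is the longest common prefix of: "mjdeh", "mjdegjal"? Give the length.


Words: mjdeh, mjdegjal
  Position 0: all 'm' => match
  Position 1: all 'j' => match
  Position 2: all 'd' => match
  Position 3: all 'e' => match
  Position 4: ('h', 'g') => mismatch, stop
LCP = "mjde" (length 4)

4


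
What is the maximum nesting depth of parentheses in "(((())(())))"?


Input: "(((())(())))"
Tracking depth:
  Position 0 '(': depth becomes 1
  Position 1 '(': depth becomes 2
  Position 2 '(': depth becomes 3
  Position 3 '(': depth becomes 4
  Position 4 ')': depth becomes 3
  Position 5 ')': depth becomes 2
  Position 6 '(': depth becomes 3
  Position 7 '(': depth becomes 4
  Position 8 ')': depth becomes 3
  Position 9 ')': depth becomes 2
  Position 10 ')': depth becomes 1
  Position 11 ')': depth becomes 0
Maximum depth reached: 4

4


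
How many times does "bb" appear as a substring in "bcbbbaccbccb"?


Searching for "bb" in "bcbbbaccbccb"
Scanning each position:
  Position 0: "bc" => no
  Position 1: "cb" => no
  Position 2: "bb" => MATCH
  Position 3: "bb" => MATCH
  Position 4: "ba" => no
  Position 5: "ac" => no
  Position 6: "cc" => no
  Position 7: "cb" => no
  Position 8: "bc" => no
  Position 9: "cc" => no
  Position 10: "cb" => no
Total occurrences: 2

2


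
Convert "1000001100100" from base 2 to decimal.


Input: "1000001100100" in base 2
Positional expansion:
  Digit '1' (value 1) x 2^12 = 4096
  Digit '0' (value 0) x 2^11 = 0
  Digit '0' (value 0) x 2^10 = 0
  Digit '0' (value 0) x 2^9 = 0
  Digit '0' (value 0) x 2^8 = 0
  Digit '0' (value 0) x 2^7 = 0
  Digit '1' (value 1) x 2^6 = 64
  Digit '1' (value 1) x 2^5 = 32
  Digit '0' (value 0) x 2^4 = 0
  Digit '0' (value 0) x 2^3 = 0
  Digit '1' (value 1) x 2^2 = 4
  Digit '0' (value 0) x 2^1 = 0
  Digit '0' (value 0) x 2^0 = 0
Sum = 4196

4196


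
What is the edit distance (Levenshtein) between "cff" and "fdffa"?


Computing edit distance: "cff" -> "fdffa"
DP table:
           f    d    f    f    a
      0    1    2    3    4    5
  c   1    1    2    3    4    5
  f   2    1    2    2    3    4
  f   3    2    2    2    2    3
Edit distance = dp[3][5] = 3

3


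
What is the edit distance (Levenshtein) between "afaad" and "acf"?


Computing edit distance: "afaad" -> "acf"
DP table:
           a    c    f
      0    1    2    3
  a   1    0    1    2
  f   2    1    1    1
  a   3    2    2    2
  a   4    3    3    3
  d   5    4    4    4
Edit distance = dp[5][3] = 4

4


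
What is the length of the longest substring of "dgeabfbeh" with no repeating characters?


Input: "dgeabfbeh"
Sliding window (track last position of each char):
  Position 0 ('d'): window [0,0] length 1 -- new best
  Position 1 ('g'): window [0,1] length 2 -- new best
  Position 2 ('e'): window [0,2] length 3 -- new best
  Position 3 ('a'): window [0,3] length 4 -- new best
  Position 4 ('b'): window [0,4] length 5 -- new best
  Position 5 ('f'): window [0,5] length 6 -- new best
  Position 6 ('b'): repeat (last at 4), move window start to 5
  Position 6 ('b'): window [5,6] length 2
  Position 7 ('e'): window [5,7] length 3
  Position 8 ('h'): window [5,8] length 4
Longest substring with no repeats: "dgeabf" with length 6

6


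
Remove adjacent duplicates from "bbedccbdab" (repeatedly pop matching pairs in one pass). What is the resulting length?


Input: bbedccbdab
Stack-based adjacent duplicate removal:
  Read 'b': push. Stack: b
  Read 'b': matches stack top 'b' => pop. Stack: (empty)
  Read 'e': push. Stack: e
  Read 'd': push. Stack: ed
  Read 'c': push. Stack: edc
  Read 'c': matches stack top 'c' => pop. Stack: ed
  Read 'b': push. Stack: edb
  Read 'd': push. Stack: edbd
  Read 'a': push. Stack: edbda
  Read 'b': push. Stack: edbdab
Final stack: "edbdab" (length 6)

6


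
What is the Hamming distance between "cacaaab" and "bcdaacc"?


Comparing "cacaaab" and "bcdaacc" position by position:
  Position 0: 'c' vs 'b' => differ
  Position 1: 'a' vs 'c' => differ
  Position 2: 'c' vs 'd' => differ
  Position 3: 'a' vs 'a' => same
  Position 4: 'a' vs 'a' => same
  Position 5: 'a' vs 'c' => differ
  Position 6: 'b' vs 'c' => differ
Total differences (Hamming distance): 5

5


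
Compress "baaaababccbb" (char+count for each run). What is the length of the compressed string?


Input: baaaababccbb
Runs:
  'b' x 1 => "b1"
  'a' x 4 => "a4"
  'b' x 1 => "b1"
  'a' x 1 => "a1"
  'b' x 1 => "b1"
  'c' x 2 => "c2"
  'b' x 2 => "b2"
Compressed: "b1a4b1a1b1c2b2"
Compressed length: 14

14


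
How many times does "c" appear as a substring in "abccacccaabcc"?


Searching for "c" in "abccacccaabcc"
Scanning each position:
  Position 0: "a" => no
  Position 1: "b" => no
  Position 2: "c" => MATCH
  Position 3: "c" => MATCH
  Position 4: "a" => no
  Position 5: "c" => MATCH
  Position 6: "c" => MATCH
  Position 7: "c" => MATCH
  Position 8: "a" => no
  Position 9: "a" => no
  Position 10: "b" => no
  Position 11: "c" => MATCH
  Position 12: "c" => MATCH
Total occurrences: 7

7


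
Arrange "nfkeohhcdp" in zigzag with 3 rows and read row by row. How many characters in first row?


Zigzag "nfkeohhcdp" into 3 rows:
Placing characters:
  'n' => row 0
  'f' => row 1
  'k' => row 2
  'e' => row 1
  'o' => row 0
  'h' => row 1
  'h' => row 2
  'c' => row 1
  'd' => row 0
  'p' => row 1
Rows:
  Row 0: "nod"
  Row 1: "fehcp"
  Row 2: "kh"
First row length: 3

3


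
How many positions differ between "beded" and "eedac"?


Comparing "beded" and "eedac" position by position:
  Position 0: 'b' vs 'e' => DIFFER
  Position 1: 'e' vs 'e' => same
  Position 2: 'd' vs 'd' => same
  Position 3: 'e' vs 'a' => DIFFER
  Position 4: 'd' vs 'c' => DIFFER
Positions that differ: 3

3


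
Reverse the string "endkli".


Input: endkli
Reading characters right to left:
  Position 5: 'i'
  Position 4: 'l'
  Position 3: 'k'
  Position 2: 'd'
  Position 1: 'n'
  Position 0: 'e'
Reversed: ilkdne

ilkdne


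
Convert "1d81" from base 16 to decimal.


Input: "1d81" in base 16
Positional expansion:
  Digit '1' (value 1) x 16^3 = 4096
  Digit 'd' (value 13) x 16^2 = 3328
  Digit '8' (value 8) x 16^1 = 128
  Digit '1' (value 1) x 16^0 = 1
Sum = 7553

7553


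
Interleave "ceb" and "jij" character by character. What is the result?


Interleaving "ceb" and "jij":
  Position 0: 'c' from first, 'j' from second => "cj"
  Position 1: 'e' from first, 'i' from second => "ei"
  Position 2: 'b' from first, 'j' from second => "bj"
Result: cjeibj

cjeibj


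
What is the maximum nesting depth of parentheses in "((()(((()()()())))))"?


Input: "((()(((()()()())))))"
Tracking depth:
  Position 0 '(': depth becomes 1
  Position 1 '(': depth becomes 2
  Position 2 '(': depth becomes 3
  Position 3 ')': depth becomes 2
  Position 4 '(': depth becomes 3
  Position 5 '(': depth becomes 4
  Position 6 '(': depth becomes 5
  Position 7 '(': depth becomes 6
  Position 8 ')': depth becomes 5
  Position 9 '(': depth becomes 6
  Position 10 ')': depth becomes 5
  Position 11 '(': depth becomes 6
  Position 12 ')': depth becomes 5
  Position 13 '(': depth becomes 6
  Position 14 ')': depth becomes 5
  Position 15 ')': depth becomes 4
  Position 16 ')': depth becomes 3
  Position 17 ')': depth becomes 2
  Position 18 ')': depth becomes 1
  Position 19 ')': depth becomes 0
Maximum depth reached: 6

6


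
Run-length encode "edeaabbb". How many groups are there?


Input: edeaabbb
Scanning for consecutive runs:
  Group 1: 'e' x 1 (positions 0-0)
  Group 2: 'd' x 1 (positions 1-1)
  Group 3: 'e' x 1 (positions 2-2)
  Group 4: 'a' x 2 (positions 3-4)
  Group 5: 'b' x 3 (positions 5-7)
Total groups: 5

5


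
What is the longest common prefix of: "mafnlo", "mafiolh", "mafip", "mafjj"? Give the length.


Words: mafnlo, mafiolh, mafip, mafjj
  Position 0: all 'm' => match
  Position 1: all 'a' => match
  Position 2: all 'f' => match
  Position 3: ('n', 'i', 'i', 'j') => mismatch, stop
LCP = "maf" (length 3)

3


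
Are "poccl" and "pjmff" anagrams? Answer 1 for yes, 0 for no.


Strings: "poccl", "pjmff"
Sorted first:  cclop
Sorted second: ffjmp
Differ at position 0: 'c' vs 'f' => not anagrams

0


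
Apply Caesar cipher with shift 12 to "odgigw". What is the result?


Caesar cipher: shift "odgigw" by 12
  'o' (pos 14) + 12 = pos 0 = 'a'
  'd' (pos 3) + 12 = pos 15 = 'p'
  'g' (pos 6) + 12 = pos 18 = 's'
  'i' (pos 8) + 12 = pos 20 = 'u'
  'g' (pos 6) + 12 = pos 18 = 's'
  'w' (pos 22) + 12 = pos 8 = 'i'
Result: apsusi

apsusi


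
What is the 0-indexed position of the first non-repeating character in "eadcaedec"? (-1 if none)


Input: eadcaedec
Character frequencies:
  'a': 2
  'c': 2
  'd': 2
  'e': 3
Scanning left to right for freq == 1:
  Position 0 ('e'): freq=3, skip
  Position 1 ('a'): freq=2, skip
  Position 2 ('d'): freq=2, skip
  Position 3 ('c'): freq=2, skip
  Position 4 ('a'): freq=2, skip
  Position 5 ('e'): freq=3, skip
  Position 6 ('d'): freq=2, skip
  Position 7 ('e'): freq=3, skip
  Position 8 ('c'): freq=2, skip
  No unique character found => answer = -1

-1


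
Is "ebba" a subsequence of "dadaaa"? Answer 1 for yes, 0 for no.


Check if "ebba" is a subsequence of "dadaaa"
Greedy scan:
  Position 0 ('d'): no match needed
  Position 1 ('a'): no match needed
  Position 2 ('d'): no match needed
  Position 3 ('a'): no match needed
  Position 4 ('a'): no match needed
  Position 5 ('a'): no match needed
Only matched 0/4 characters => not a subsequence

0


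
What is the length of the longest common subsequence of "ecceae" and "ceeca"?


LCS of "ecceae" and "ceeca"
DP table:
           c    e    e    c    a
      0    0    0    0    0    0
  e   0    0    1    1    1    1
  c   0    1    1    1    2    2
  c   0    1    1    1    2    2
  e   0    1    2    2    2    2
  a   0    1    2    2    2    3
  e   0    1    2    3    3    3
LCS length = dp[6][5] = 3

3


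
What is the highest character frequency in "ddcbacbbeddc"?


Input: ddcbacbbeddc
Character counts:
  'a': 1
  'b': 3
  'c': 3
  'd': 4
  'e': 1
Maximum frequency: 4

4


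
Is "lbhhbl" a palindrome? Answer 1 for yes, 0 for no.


Input: lbhhbl
Reversed: lbhhbl
  Compare pos 0 ('l') with pos 5 ('l'): match
  Compare pos 1 ('b') with pos 4 ('b'): match
  Compare pos 2 ('h') with pos 3 ('h'): match
Result: palindrome

1


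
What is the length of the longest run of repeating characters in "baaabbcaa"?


Input: "baaabbcaa"
Scanning for longest run:
  Position 1 ('a'): new char, reset run to 1
  Position 2 ('a'): continues run of 'a', length=2
  Position 3 ('a'): continues run of 'a', length=3
  Position 4 ('b'): new char, reset run to 1
  Position 5 ('b'): continues run of 'b', length=2
  Position 6 ('c'): new char, reset run to 1
  Position 7 ('a'): new char, reset run to 1
  Position 8 ('a'): continues run of 'a', length=2
Longest run: 'a' with length 3

3


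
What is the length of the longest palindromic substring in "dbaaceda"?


Input: "dbaaceda"
Checking substrings for palindromes:
  [2:4] "aa" (len 2) => palindrome
Longest palindromic substring: "aa" with length 2

2


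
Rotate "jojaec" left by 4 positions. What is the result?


Input: "jojaec", rotate left by 4
First 4 characters: "joja"
Remaining characters: "ec"
Concatenate remaining + first: "ec" + "joja" = "ecjoja"

ecjoja


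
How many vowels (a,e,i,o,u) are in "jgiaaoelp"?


Input: jgiaaoelp
Checking each character:
  'j' at position 0: consonant
  'g' at position 1: consonant
  'i' at position 2: vowel (running total: 1)
  'a' at position 3: vowel (running total: 2)
  'a' at position 4: vowel (running total: 3)
  'o' at position 5: vowel (running total: 4)
  'e' at position 6: vowel (running total: 5)
  'l' at position 7: consonant
  'p' at position 8: consonant
Total vowels: 5

5


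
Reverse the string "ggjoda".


Input: ggjoda
Reading characters right to left:
  Position 5: 'a'
  Position 4: 'd'
  Position 3: 'o'
  Position 2: 'j'
  Position 1: 'g'
  Position 0: 'g'
Reversed: adojgg

adojgg


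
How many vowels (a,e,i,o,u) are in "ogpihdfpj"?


Input: ogpihdfpj
Checking each character:
  'o' at position 0: vowel (running total: 1)
  'g' at position 1: consonant
  'p' at position 2: consonant
  'i' at position 3: vowel (running total: 2)
  'h' at position 4: consonant
  'd' at position 5: consonant
  'f' at position 6: consonant
  'p' at position 7: consonant
  'j' at position 8: consonant
Total vowels: 2

2


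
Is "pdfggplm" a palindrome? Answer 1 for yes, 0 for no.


Input: pdfggplm
Reversed: mlpggfdp
  Compare pos 0 ('p') with pos 7 ('m'): MISMATCH
  Compare pos 1 ('d') with pos 6 ('l'): MISMATCH
  Compare pos 2 ('f') with pos 5 ('p'): MISMATCH
  Compare pos 3 ('g') with pos 4 ('g'): match
Result: not a palindrome

0


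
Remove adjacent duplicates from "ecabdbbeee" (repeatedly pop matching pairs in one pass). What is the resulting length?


Input: ecabdbbeee
Stack-based adjacent duplicate removal:
  Read 'e': push. Stack: e
  Read 'c': push. Stack: ec
  Read 'a': push. Stack: eca
  Read 'b': push. Stack: ecab
  Read 'd': push. Stack: ecabd
  Read 'b': push. Stack: ecabdb
  Read 'b': matches stack top 'b' => pop. Stack: ecabd
  Read 'e': push. Stack: ecabde
  Read 'e': matches stack top 'e' => pop. Stack: ecabd
  Read 'e': push. Stack: ecabde
Final stack: "ecabde" (length 6)

6


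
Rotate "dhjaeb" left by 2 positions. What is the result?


Input: "dhjaeb", rotate left by 2
First 2 characters: "dh"
Remaining characters: "jaeb"
Concatenate remaining + first: "jaeb" + "dh" = "jaebdh"

jaebdh


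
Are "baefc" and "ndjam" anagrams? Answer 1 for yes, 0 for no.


Strings: "baefc", "ndjam"
Sorted first:  abcef
Sorted second: adjmn
Differ at position 1: 'b' vs 'd' => not anagrams

0


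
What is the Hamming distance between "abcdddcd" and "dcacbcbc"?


Comparing "abcdddcd" and "dcacbcbc" position by position:
  Position 0: 'a' vs 'd' => differ
  Position 1: 'b' vs 'c' => differ
  Position 2: 'c' vs 'a' => differ
  Position 3: 'd' vs 'c' => differ
  Position 4: 'd' vs 'b' => differ
  Position 5: 'd' vs 'c' => differ
  Position 6: 'c' vs 'b' => differ
  Position 7: 'd' vs 'c' => differ
Total differences (Hamming distance): 8

8


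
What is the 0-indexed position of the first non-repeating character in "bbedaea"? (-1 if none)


Input: bbedaea
Character frequencies:
  'a': 2
  'b': 2
  'd': 1
  'e': 2
Scanning left to right for freq == 1:
  Position 0 ('b'): freq=2, skip
  Position 1 ('b'): freq=2, skip
  Position 2 ('e'): freq=2, skip
  Position 3 ('d'): unique! => answer = 3

3


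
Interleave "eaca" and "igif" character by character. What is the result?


Interleaving "eaca" and "igif":
  Position 0: 'e' from first, 'i' from second => "ei"
  Position 1: 'a' from first, 'g' from second => "ag"
  Position 2: 'c' from first, 'i' from second => "ci"
  Position 3: 'a' from first, 'f' from second => "af"
Result: eiagciaf

eiagciaf


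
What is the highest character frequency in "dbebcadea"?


Input: dbebcadea
Character counts:
  'a': 2
  'b': 2
  'c': 1
  'd': 2
  'e': 2
Maximum frequency: 2

2


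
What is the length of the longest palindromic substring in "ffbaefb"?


Input: "ffbaefb"
Checking substrings for palindromes:
  [0:2] "ff" (len 2) => palindrome
Longest palindromic substring: "ff" with length 2

2


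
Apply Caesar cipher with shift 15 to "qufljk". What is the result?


Caesar cipher: shift "qufljk" by 15
  'q' (pos 16) + 15 = pos 5 = 'f'
  'u' (pos 20) + 15 = pos 9 = 'j'
  'f' (pos 5) + 15 = pos 20 = 'u'
  'l' (pos 11) + 15 = pos 0 = 'a'
  'j' (pos 9) + 15 = pos 24 = 'y'
  'k' (pos 10) + 15 = pos 25 = 'z'
Result: fjuayz

fjuayz


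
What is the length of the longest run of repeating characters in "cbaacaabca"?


Input: "cbaacaabca"
Scanning for longest run:
  Position 1 ('b'): new char, reset run to 1
  Position 2 ('a'): new char, reset run to 1
  Position 3 ('a'): continues run of 'a', length=2
  Position 4 ('c'): new char, reset run to 1
  Position 5 ('a'): new char, reset run to 1
  Position 6 ('a'): continues run of 'a', length=2
  Position 7 ('b'): new char, reset run to 1
  Position 8 ('c'): new char, reset run to 1
  Position 9 ('a'): new char, reset run to 1
Longest run: 'a' with length 2

2


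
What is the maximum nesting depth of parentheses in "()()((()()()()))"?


Input: "()()((()()()()))"
Tracking depth:
  Position 0 '(': depth becomes 1
  Position 1 ')': depth becomes 0
  Position 2 '(': depth becomes 1
  Position 3 ')': depth becomes 0
  Position 4 '(': depth becomes 1
  Position 5 '(': depth becomes 2
  Position 6 '(': depth becomes 3
  Position 7 ')': depth becomes 2
  Position 8 '(': depth becomes 3
  Position 9 ')': depth becomes 2
  Position 10 '(': depth becomes 3
  Position 11 ')': depth becomes 2
  Position 12 '(': depth becomes 3
  Position 13 ')': depth becomes 2
  Position 14 ')': depth becomes 1
  Position 15 ')': depth becomes 0
Maximum depth reached: 3

3


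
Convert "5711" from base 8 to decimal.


Input: "5711" in base 8
Positional expansion:
  Digit '5' (value 5) x 8^3 = 2560
  Digit '7' (value 7) x 8^2 = 448
  Digit '1' (value 1) x 8^1 = 8
  Digit '1' (value 1) x 8^0 = 1
Sum = 3017

3017


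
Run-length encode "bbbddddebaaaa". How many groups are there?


Input: bbbddddebaaaa
Scanning for consecutive runs:
  Group 1: 'b' x 3 (positions 0-2)
  Group 2: 'd' x 4 (positions 3-6)
  Group 3: 'e' x 1 (positions 7-7)
  Group 4: 'b' x 1 (positions 8-8)
  Group 5: 'a' x 4 (positions 9-12)
Total groups: 5

5


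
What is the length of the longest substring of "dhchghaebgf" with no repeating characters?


Input: "dhchghaebgf"
Sliding window (track last position of each char):
  Position 0 ('d'): window [0,0] length 1 -- new best
  Position 1 ('h'): window [0,1] length 2 -- new best
  Position 2 ('c'): window [0,2] length 3 -- new best
  Position 3 ('h'): repeat (last at 1), move window start to 2
  Position 3 ('h'): window [2,3] length 2
  Position 4 ('g'): window [2,4] length 3
  Position 5 ('h'): repeat (last at 3), move window start to 4
  Position 5 ('h'): window [4,5] length 2
  Position 6 ('a'): window [4,6] length 3
  Position 7 ('e'): window [4,7] length 4 -- new best
  Position 8 ('b'): window [4,8] length 5 -- new best
  Position 9 ('g'): repeat (last at 4), move window start to 5
  Position 9 ('g'): window [5,9] length 5
  Position 10 ('f'): window [5,10] length 6 -- new best
Longest substring with no repeats: "haebgf" with length 6

6


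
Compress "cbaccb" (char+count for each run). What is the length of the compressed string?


Input: cbaccb
Runs:
  'c' x 1 => "c1"
  'b' x 1 => "b1"
  'a' x 1 => "a1"
  'c' x 2 => "c2"
  'b' x 1 => "b1"
Compressed: "c1b1a1c2b1"
Compressed length: 10

10


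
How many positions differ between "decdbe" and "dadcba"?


Comparing "decdbe" and "dadcba" position by position:
  Position 0: 'd' vs 'd' => same
  Position 1: 'e' vs 'a' => DIFFER
  Position 2: 'c' vs 'd' => DIFFER
  Position 3: 'd' vs 'c' => DIFFER
  Position 4: 'b' vs 'b' => same
  Position 5: 'e' vs 'a' => DIFFER
Positions that differ: 4

4


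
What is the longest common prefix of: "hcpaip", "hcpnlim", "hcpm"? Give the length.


Words: hcpaip, hcpnlim, hcpm
  Position 0: all 'h' => match
  Position 1: all 'c' => match
  Position 2: all 'p' => match
  Position 3: ('a', 'n', 'm') => mismatch, stop
LCP = "hcp" (length 3)

3


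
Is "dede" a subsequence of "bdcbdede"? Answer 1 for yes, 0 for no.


Check if "dede" is a subsequence of "bdcbdede"
Greedy scan:
  Position 0 ('b'): no match needed
  Position 1 ('d'): matches sub[0] = 'd'
  Position 2 ('c'): no match needed
  Position 3 ('b'): no match needed
  Position 4 ('d'): no match needed
  Position 5 ('e'): matches sub[1] = 'e'
  Position 6 ('d'): matches sub[2] = 'd'
  Position 7 ('e'): matches sub[3] = 'e'
All 4 characters matched => is a subsequence

1


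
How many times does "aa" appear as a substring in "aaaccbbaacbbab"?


Searching for "aa" in "aaaccbbaacbbab"
Scanning each position:
  Position 0: "aa" => MATCH
  Position 1: "aa" => MATCH
  Position 2: "ac" => no
  Position 3: "cc" => no
  Position 4: "cb" => no
  Position 5: "bb" => no
  Position 6: "ba" => no
  Position 7: "aa" => MATCH
  Position 8: "ac" => no
  Position 9: "cb" => no
  Position 10: "bb" => no
  Position 11: "ba" => no
  Position 12: "ab" => no
Total occurrences: 3

3


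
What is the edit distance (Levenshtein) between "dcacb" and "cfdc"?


Computing edit distance: "dcacb" -> "cfdc"
DP table:
           c    f    d    c
      0    1    2    3    4
  d   1    1    2    2    3
  c   2    1    2    3    2
  a   3    2    2    3    3
  c   4    3    3    3    3
  b   5    4    4    4    4
Edit distance = dp[5][4] = 4

4


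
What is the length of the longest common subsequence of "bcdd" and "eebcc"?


LCS of "bcdd" and "eebcc"
DP table:
           e    e    b    c    c
      0    0    0    0    0    0
  b   0    0    0    1    1    1
  c   0    0    0    1    2    2
  d   0    0    0    1    2    2
  d   0    0    0    1    2    2
LCS length = dp[4][5] = 2

2


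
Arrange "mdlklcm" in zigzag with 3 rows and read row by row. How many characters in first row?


Zigzag "mdlklcm" into 3 rows:
Placing characters:
  'm' => row 0
  'd' => row 1
  'l' => row 2
  'k' => row 1
  'l' => row 0
  'c' => row 1
  'm' => row 2
Rows:
  Row 0: "ml"
  Row 1: "dkc"
  Row 2: "lm"
First row length: 2

2


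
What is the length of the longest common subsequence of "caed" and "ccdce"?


LCS of "caed" and "ccdce"
DP table:
           c    c    d    c    e
      0    0    0    0    0    0
  c   0    1    1    1    1    1
  a   0    1    1    1    1    1
  e   0    1    1    1    1    2
  d   0    1    1    2    2    2
LCS length = dp[4][5] = 2

2


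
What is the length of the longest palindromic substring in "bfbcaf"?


Input: "bfbcaf"
Checking substrings for palindromes:
  [0:3] "bfb" (len 3) => palindrome
Longest palindromic substring: "bfb" with length 3

3


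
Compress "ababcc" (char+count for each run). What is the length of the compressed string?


Input: ababcc
Runs:
  'a' x 1 => "a1"
  'b' x 1 => "b1"
  'a' x 1 => "a1"
  'b' x 1 => "b1"
  'c' x 2 => "c2"
Compressed: "a1b1a1b1c2"
Compressed length: 10

10


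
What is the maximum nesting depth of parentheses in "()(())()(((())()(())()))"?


Input: "()(())()(((())()(())()))"
Tracking depth:
  Position 0 '(': depth becomes 1
  Position 1 ')': depth becomes 0
  Position 2 '(': depth becomes 1
  Position 3 '(': depth becomes 2
  Position 4 ')': depth becomes 1
  Position 5 ')': depth becomes 0
  Position 6 '(': depth becomes 1
  Position 7 ')': depth becomes 0
  Position 8 '(': depth becomes 1
  Position 9 '(': depth becomes 2
  Position 10 '(': depth becomes 3
  Position 11 '(': depth becomes 4
  Position 12 ')': depth becomes 3
  Position 13 ')': depth becomes 2
  Position 14 '(': depth becomes 3
  Position 15 ')': depth becomes 2
  Position 16 '(': depth becomes 3
  Position 17 '(': depth becomes 4
  Position 18 ')': depth becomes 3
  Position 19 ')': depth becomes 2
  Position 20 '(': depth becomes 3
  Position 21 ')': depth becomes 2
  Position 22 ')': depth becomes 1
  Position 23 ')': depth becomes 0
Maximum depth reached: 4

4


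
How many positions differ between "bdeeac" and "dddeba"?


Comparing "bdeeac" and "dddeba" position by position:
  Position 0: 'b' vs 'd' => DIFFER
  Position 1: 'd' vs 'd' => same
  Position 2: 'e' vs 'd' => DIFFER
  Position 3: 'e' vs 'e' => same
  Position 4: 'a' vs 'b' => DIFFER
  Position 5: 'c' vs 'a' => DIFFER
Positions that differ: 4

4


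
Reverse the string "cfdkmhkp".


Input: cfdkmhkp
Reading characters right to left:
  Position 7: 'p'
  Position 6: 'k'
  Position 5: 'h'
  Position 4: 'm'
  Position 3: 'k'
  Position 2: 'd'
  Position 1: 'f'
  Position 0: 'c'
Reversed: pkhmkdfc

pkhmkdfc


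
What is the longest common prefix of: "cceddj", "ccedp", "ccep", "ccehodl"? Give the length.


Words: cceddj, ccedp, ccep, ccehodl
  Position 0: all 'c' => match
  Position 1: all 'c' => match
  Position 2: all 'e' => match
  Position 3: ('d', 'd', 'p', 'h') => mismatch, stop
LCP = "cce" (length 3)

3


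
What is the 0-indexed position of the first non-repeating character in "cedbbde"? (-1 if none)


Input: cedbbde
Character frequencies:
  'b': 2
  'c': 1
  'd': 2
  'e': 2
Scanning left to right for freq == 1:
  Position 0 ('c'): unique! => answer = 0

0


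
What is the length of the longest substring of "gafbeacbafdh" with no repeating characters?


Input: "gafbeacbafdh"
Sliding window (track last position of each char):
  Position 0 ('g'): window [0,0] length 1 -- new best
  Position 1 ('a'): window [0,1] length 2 -- new best
  Position 2 ('f'): window [0,2] length 3 -- new best
  Position 3 ('b'): window [0,3] length 4 -- new best
  Position 4 ('e'): window [0,4] length 5 -- new best
  Position 5 ('a'): repeat (last at 1), move window start to 2
  Position 5 ('a'): window [2,5] length 4
  Position 6 ('c'): window [2,6] length 5
  Position 7 ('b'): repeat (last at 3), move window start to 4
  Position 7 ('b'): window [4,7] length 4
  Position 8 ('a'): repeat (last at 5), move window start to 6
  Position 8 ('a'): window [6,8] length 3
  Position 9 ('f'): window [6,9] length 4
  Position 10 ('d'): window [6,10] length 5
  Position 11 ('h'): window [6,11] length 6 -- new best
Longest substring with no repeats: "cbafdh" with length 6

6


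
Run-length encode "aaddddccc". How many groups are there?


Input: aaddddccc
Scanning for consecutive runs:
  Group 1: 'a' x 2 (positions 0-1)
  Group 2: 'd' x 4 (positions 2-5)
  Group 3: 'c' x 3 (positions 6-8)
Total groups: 3

3


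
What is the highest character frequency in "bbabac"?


Input: bbabac
Character counts:
  'a': 2
  'b': 3
  'c': 1
Maximum frequency: 3

3


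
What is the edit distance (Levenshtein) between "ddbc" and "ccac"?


Computing edit distance: "ddbc" -> "ccac"
DP table:
           c    c    a    c
      0    1    2    3    4
  d   1    1    2    3    4
  d   2    2    2    3    4
  b   3    3    3    3    4
  c   4    3    3    4    3
Edit distance = dp[4][4] = 3

3


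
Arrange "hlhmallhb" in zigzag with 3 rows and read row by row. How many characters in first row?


Zigzag "hlhmallhb" into 3 rows:
Placing characters:
  'h' => row 0
  'l' => row 1
  'h' => row 2
  'm' => row 1
  'a' => row 0
  'l' => row 1
  'l' => row 2
  'h' => row 1
  'b' => row 0
Rows:
  Row 0: "hab"
  Row 1: "lmlh"
  Row 2: "hl"
First row length: 3

3


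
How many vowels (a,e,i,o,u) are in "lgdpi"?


Input: lgdpi
Checking each character:
  'l' at position 0: consonant
  'g' at position 1: consonant
  'd' at position 2: consonant
  'p' at position 3: consonant
  'i' at position 4: vowel (running total: 1)
Total vowels: 1

1


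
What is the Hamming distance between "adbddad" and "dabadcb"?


Comparing "adbddad" and "dabadcb" position by position:
  Position 0: 'a' vs 'd' => differ
  Position 1: 'd' vs 'a' => differ
  Position 2: 'b' vs 'b' => same
  Position 3: 'd' vs 'a' => differ
  Position 4: 'd' vs 'd' => same
  Position 5: 'a' vs 'c' => differ
  Position 6: 'd' vs 'b' => differ
Total differences (Hamming distance): 5

5


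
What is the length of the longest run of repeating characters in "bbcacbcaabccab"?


Input: "bbcacbcaabccab"
Scanning for longest run:
  Position 1 ('b'): continues run of 'b', length=2
  Position 2 ('c'): new char, reset run to 1
  Position 3 ('a'): new char, reset run to 1
  Position 4 ('c'): new char, reset run to 1
  Position 5 ('b'): new char, reset run to 1
  Position 6 ('c'): new char, reset run to 1
  Position 7 ('a'): new char, reset run to 1
  Position 8 ('a'): continues run of 'a', length=2
  Position 9 ('b'): new char, reset run to 1
  Position 10 ('c'): new char, reset run to 1
  Position 11 ('c'): continues run of 'c', length=2
  Position 12 ('a'): new char, reset run to 1
  Position 13 ('b'): new char, reset run to 1
Longest run: 'b' with length 2

2


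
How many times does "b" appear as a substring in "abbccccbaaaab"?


Searching for "b" in "abbccccbaaaab"
Scanning each position:
  Position 0: "a" => no
  Position 1: "b" => MATCH
  Position 2: "b" => MATCH
  Position 3: "c" => no
  Position 4: "c" => no
  Position 5: "c" => no
  Position 6: "c" => no
  Position 7: "b" => MATCH
  Position 8: "a" => no
  Position 9: "a" => no
  Position 10: "a" => no
  Position 11: "a" => no
  Position 12: "b" => MATCH
Total occurrences: 4

4


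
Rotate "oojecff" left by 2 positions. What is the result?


Input: "oojecff", rotate left by 2
First 2 characters: "oo"
Remaining characters: "jecff"
Concatenate remaining + first: "jecff" + "oo" = "jecffoo"

jecffoo


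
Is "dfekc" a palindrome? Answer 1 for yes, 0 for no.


Input: dfekc
Reversed: ckefd
  Compare pos 0 ('d') with pos 4 ('c'): MISMATCH
  Compare pos 1 ('f') with pos 3 ('k'): MISMATCH
Result: not a palindrome

0


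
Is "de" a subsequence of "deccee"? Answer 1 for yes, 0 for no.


Check if "de" is a subsequence of "deccee"
Greedy scan:
  Position 0 ('d'): matches sub[0] = 'd'
  Position 1 ('e'): matches sub[1] = 'e'
  Position 2 ('c'): no match needed
  Position 3 ('c'): no match needed
  Position 4 ('e'): no match needed
  Position 5 ('e'): no match needed
All 2 characters matched => is a subsequence

1


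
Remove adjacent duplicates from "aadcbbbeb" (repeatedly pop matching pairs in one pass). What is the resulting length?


Input: aadcbbbeb
Stack-based adjacent duplicate removal:
  Read 'a': push. Stack: a
  Read 'a': matches stack top 'a' => pop. Stack: (empty)
  Read 'd': push. Stack: d
  Read 'c': push. Stack: dc
  Read 'b': push. Stack: dcb
  Read 'b': matches stack top 'b' => pop. Stack: dc
  Read 'b': push. Stack: dcb
  Read 'e': push. Stack: dcbe
  Read 'b': push. Stack: dcbeb
Final stack: "dcbeb" (length 5)

5


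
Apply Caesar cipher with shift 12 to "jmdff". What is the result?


Caesar cipher: shift "jmdff" by 12
  'j' (pos 9) + 12 = pos 21 = 'v'
  'm' (pos 12) + 12 = pos 24 = 'y'
  'd' (pos 3) + 12 = pos 15 = 'p'
  'f' (pos 5) + 12 = pos 17 = 'r'
  'f' (pos 5) + 12 = pos 17 = 'r'
Result: vyprr

vyprr


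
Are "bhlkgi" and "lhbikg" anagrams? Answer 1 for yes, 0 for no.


Strings: "bhlkgi", "lhbikg"
Sorted first:  bghikl
Sorted second: bghikl
Sorted forms match => anagrams

1


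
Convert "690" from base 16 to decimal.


Input: "690" in base 16
Positional expansion:
  Digit '6' (value 6) x 16^2 = 1536
  Digit '9' (value 9) x 16^1 = 144
  Digit '0' (value 0) x 16^0 = 0
Sum = 1680

1680


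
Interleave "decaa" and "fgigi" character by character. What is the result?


Interleaving "decaa" and "fgigi":
  Position 0: 'd' from first, 'f' from second => "df"
  Position 1: 'e' from first, 'g' from second => "eg"
  Position 2: 'c' from first, 'i' from second => "ci"
  Position 3: 'a' from first, 'g' from second => "ag"
  Position 4: 'a' from first, 'i' from second => "ai"
Result: dfegciagai

dfegciagai


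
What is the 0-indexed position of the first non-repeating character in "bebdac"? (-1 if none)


Input: bebdac
Character frequencies:
  'a': 1
  'b': 2
  'c': 1
  'd': 1
  'e': 1
Scanning left to right for freq == 1:
  Position 0 ('b'): freq=2, skip
  Position 1 ('e'): unique! => answer = 1

1


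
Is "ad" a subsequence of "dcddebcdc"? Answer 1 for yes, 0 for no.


Check if "ad" is a subsequence of "dcddebcdc"
Greedy scan:
  Position 0 ('d'): no match needed
  Position 1 ('c'): no match needed
  Position 2 ('d'): no match needed
  Position 3 ('d'): no match needed
  Position 4 ('e'): no match needed
  Position 5 ('b'): no match needed
  Position 6 ('c'): no match needed
  Position 7 ('d'): no match needed
  Position 8 ('c'): no match needed
Only matched 0/2 characters => not a subsequence

0


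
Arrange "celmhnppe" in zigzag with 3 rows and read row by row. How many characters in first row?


Zigzag "celmhnppe" into 3 rows:
Placing characters:
  'c' => row 0
  'e' => row 1
  'l' => row 2
  'm' => row 1
  'h' => row 0
  'n' => row 1
  'p' => row 2
  'p' => row 1
  'e' => row 0
Rows:
  Row 0: "che"
  Row 1: "emnp"
  Row 2: "lp"
First row length: 3

3


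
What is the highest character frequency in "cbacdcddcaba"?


Input: cbacdcddcaba
Character counts:
  'a': 3
  'b': 2
  'c': 4
  'd': 3
Maximum frequency: 4

4


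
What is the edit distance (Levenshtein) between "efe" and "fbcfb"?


Computing edit distance: "efe" -> "fbcfb"
DP table:
           f    b    c    f    b
      0    1    2    3    4    5
  e   1    1    2    3    4    5
  f   2    1    2    3    3    4
  e   3    2    2    3    4    4
Edit distance = dp[3][5] = 4

4


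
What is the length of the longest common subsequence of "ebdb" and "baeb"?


LCS of "ebdb" and "baeb"
DP table:
           b    a    e    b
      0    0    0    0    0
  e   0    0    0    1    1
  b   0    1    1    1    2
  d   0    1    1    1    2
  b   0    1    1    1    2
LCS length = dp[4][4] = 2

2


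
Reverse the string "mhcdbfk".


Input: mhcdbfk
Reading characters right to left:
  Position 6: 'k'
  Position 5: 'f'
  Position 4: 'b'
  Position 3: 'd'
  Position 2: 'c'
  Position 1: 'h'
  Position 0: 'm'
Reversed: kfbdchm

kfbdchm
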